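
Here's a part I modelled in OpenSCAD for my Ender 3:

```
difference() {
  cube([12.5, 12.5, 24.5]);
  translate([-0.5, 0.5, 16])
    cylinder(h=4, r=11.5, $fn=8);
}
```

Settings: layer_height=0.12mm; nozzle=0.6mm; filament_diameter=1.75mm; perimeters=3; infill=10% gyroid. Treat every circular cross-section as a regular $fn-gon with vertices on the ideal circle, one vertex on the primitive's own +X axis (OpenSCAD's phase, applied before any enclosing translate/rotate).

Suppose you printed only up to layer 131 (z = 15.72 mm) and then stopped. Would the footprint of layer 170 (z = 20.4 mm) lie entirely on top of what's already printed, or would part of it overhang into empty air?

Compare the two slices. At z = 15.72: the 12.5×12.5 cube contributes its full rectangle (area 156.25 mm²); the cylinder at (-0.5, 0.5) is absent (z outside [16, 20]); Taking the first minus the rest: none of the subtracted shapes is present at this height, so the 12.5×12.5 cube is unchanged — area = 156.25 mm². At z = 20.4: the 12.5×12.5 cube contributes its full rectangle (area 156.25 mm²); the cylinder at (-0.5, 0.5) is absent (z outside [16, 20]); Subtracting the remaining from the first: none of the subtracted shapes is present at this height, so the 12.5×12.5 cube is unchanged — area = 156.25 mm². Checking containment: the cross-section at z = 20.4 is a subset of the cross-section at z = 15.72.

entirely on top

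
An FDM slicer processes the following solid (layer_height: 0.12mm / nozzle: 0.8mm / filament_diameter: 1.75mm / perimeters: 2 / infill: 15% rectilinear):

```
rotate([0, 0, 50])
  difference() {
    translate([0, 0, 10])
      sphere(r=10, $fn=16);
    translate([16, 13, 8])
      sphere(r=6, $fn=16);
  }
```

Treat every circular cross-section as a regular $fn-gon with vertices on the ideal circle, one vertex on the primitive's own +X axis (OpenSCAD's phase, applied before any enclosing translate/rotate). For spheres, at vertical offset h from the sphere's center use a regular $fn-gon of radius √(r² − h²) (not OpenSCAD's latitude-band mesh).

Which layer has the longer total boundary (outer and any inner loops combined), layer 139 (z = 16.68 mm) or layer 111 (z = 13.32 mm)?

Layer 139 (z = 16.68): the r=10 sphere contributes a regular 16-gon of circumradius √(10²−6.68²) = 7.442 (perimeter = 2·16·7.442·sin(180°/16) = 46.46 mm); the sphere at (16, 13) does not reach this height (|z−center|=8.680 > r=6); Taking the first minus the rest: none of the subtracted shapes is present at this height, so the r=10 sphere is unchanged — boundary = 46.46 mm; (rotated 50° about Z; rotation is an isometry so areas/perimeters/island counts are preserved). So its perimeter = 46.46 mm. Layer 111 (z = 13.32): the r=10 sphere slices to a regular 16-gon of circumradius 9.433 (√(r²−h²) with h=3.32 from center) (perimeter = 2·16·9.433·sin(180°/16) = 58.89 mm); the sphere at (16, 13): section is a regular 16-gon, circumradius = √(r²−h²) = √(6²−5.32²) = 2.774 (perimeter = 2·16·2.774·sin(180°/16) = 17.32 mm); After the difference (first − rest): starting from the r=10 sphere, the r=6 sphere at (16, 13) misses the remaining region (no effect) — boundary = 58.89 mm; (whole slice rotated 50° about Z — lengths, areas and connectivity unchanged). So its perimeter = 58.89 mm. Layer 111 is larger (58.89 vs 46.46 mm).

layer 111 (z = 13.32 mm)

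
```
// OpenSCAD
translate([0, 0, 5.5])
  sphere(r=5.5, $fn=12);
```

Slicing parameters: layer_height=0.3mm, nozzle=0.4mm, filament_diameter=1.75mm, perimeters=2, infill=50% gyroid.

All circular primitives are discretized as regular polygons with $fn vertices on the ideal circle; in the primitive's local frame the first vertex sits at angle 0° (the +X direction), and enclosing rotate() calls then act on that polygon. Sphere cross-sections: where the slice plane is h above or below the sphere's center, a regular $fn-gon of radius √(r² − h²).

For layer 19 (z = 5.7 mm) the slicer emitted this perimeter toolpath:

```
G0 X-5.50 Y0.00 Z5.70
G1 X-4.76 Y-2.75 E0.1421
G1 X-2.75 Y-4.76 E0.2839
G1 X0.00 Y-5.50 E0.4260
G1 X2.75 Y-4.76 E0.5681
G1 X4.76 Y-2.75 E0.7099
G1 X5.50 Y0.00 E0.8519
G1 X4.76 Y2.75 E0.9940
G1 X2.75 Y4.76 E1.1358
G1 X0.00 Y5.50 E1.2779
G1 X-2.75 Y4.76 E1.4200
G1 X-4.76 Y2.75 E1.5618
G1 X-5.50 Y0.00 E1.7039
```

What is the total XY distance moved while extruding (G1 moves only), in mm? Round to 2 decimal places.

Sum the Euclidean lengths of each G1 segment: total = 34.15 mm.

34.15 mm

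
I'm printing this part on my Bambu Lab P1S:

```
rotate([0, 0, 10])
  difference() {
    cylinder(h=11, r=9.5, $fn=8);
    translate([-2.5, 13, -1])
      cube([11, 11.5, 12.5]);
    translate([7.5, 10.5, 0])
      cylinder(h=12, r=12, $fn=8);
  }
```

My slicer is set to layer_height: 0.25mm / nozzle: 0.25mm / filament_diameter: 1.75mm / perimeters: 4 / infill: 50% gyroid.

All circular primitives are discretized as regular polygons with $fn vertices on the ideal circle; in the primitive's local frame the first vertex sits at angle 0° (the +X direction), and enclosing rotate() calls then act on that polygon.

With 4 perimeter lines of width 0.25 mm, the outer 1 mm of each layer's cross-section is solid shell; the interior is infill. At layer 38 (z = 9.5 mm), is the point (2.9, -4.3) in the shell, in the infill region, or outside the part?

At z = 9.5 mm: the r=9.5 cylinder gives a regular 8-gon of circumradius 9.5 (constant along its height); the 11×11.5 cube at (-2.5, 13) contributes its full rectangle; the r=12 cylinder at (7.5, 10.5) contributes a regular 8-gon of circumradius 12; Subtracting the remaining from the first: starting from the r=9.5 cylinder, the 11×11.5 cube at (-2.5, 13) misses the remaining region (no effect); the r=12 cylinder at (7.5, 10.5) partially overlaps it — only the 81.70 mm² overlap (of its 407.29 mm²) is removed, clipping the outline — 1 connected region; (whole slice rotated 10° about Z — lengths, areas and connectivity unchanged). Overall, the cross-section is a single solid region. Undo the 10° rotation: the query point maps to (2.109, -4.738) in the un-rotated model frame. The nearest boundary edge runs (6.72, -6.72)→(-0.00, -9.50); distance from the point to it = 3.59 mm. The point is inside the cross-section and 3.59 mm from the nearest boundary — more than the 1 mm shell width (4 × 0.25), so it's in the infill interior.

infill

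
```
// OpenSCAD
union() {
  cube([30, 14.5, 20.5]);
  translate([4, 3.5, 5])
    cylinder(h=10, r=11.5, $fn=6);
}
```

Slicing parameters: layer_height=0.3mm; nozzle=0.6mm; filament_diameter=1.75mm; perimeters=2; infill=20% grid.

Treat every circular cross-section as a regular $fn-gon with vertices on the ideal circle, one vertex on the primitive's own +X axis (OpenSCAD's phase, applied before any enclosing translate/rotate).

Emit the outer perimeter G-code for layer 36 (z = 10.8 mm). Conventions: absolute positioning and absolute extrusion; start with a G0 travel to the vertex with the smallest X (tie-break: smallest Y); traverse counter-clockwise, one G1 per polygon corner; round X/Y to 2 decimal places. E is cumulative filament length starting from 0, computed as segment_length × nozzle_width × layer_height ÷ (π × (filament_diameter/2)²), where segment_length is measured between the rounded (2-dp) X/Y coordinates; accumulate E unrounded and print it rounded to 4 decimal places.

G0 X-7.50 Y3.50 Z10.80
G1 X-1.75 Y-6.46 E0.8607
G1 X9.75 Y-6.46 E1.7213
G1 X13.48 Y0.00 E2.2795
G1 X30.00 Y0.00 E3.5158
G1 X30.00 Y14.50 E4.6009
G1 X0.00 Y14.50 E6.8459
G1 X0.00 Y13.46 E6.9238
G1 X-1.75 Y13.46 E7.0547
G1 X-7.50 Y3.50 E7.9154

At z = 10.8 mm: the cube is present — its section is the full 30×14.5 rectangle; the r=11.5 cylinder at (4, 3.5) contributes a regular 6-gon of circumradius 11.5; Taking the union: the regions partially overlap (shared area 176.45 mm²), so overlapping operands fuse into one piece — 1 connected region. The outline is a single polygon with 9 vertices. Extrusion per mm of travel: 0.6 × 0.3 / (π × 0.875²) = 0.074835. Accumulating E over each segment gives final E = 7.9154.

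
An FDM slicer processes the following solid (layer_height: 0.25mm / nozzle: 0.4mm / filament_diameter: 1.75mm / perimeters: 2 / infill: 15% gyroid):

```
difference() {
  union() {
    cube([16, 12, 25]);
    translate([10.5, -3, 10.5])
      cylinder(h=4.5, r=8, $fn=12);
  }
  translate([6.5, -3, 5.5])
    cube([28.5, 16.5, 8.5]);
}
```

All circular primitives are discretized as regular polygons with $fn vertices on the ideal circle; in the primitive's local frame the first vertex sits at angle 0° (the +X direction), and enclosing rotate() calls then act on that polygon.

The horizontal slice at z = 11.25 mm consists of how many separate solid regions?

At z = 11.25 mm: the cube is present — its section is the full 16×12 rectangle; the r=8 cylinder at (10.5, -3) gives a regular 12-gon of circumradius 8 (constant along its height); Taking the union: the regions partially overlap (shared area 47.83 mm²), so overlapping operands fuse into one piece — 1 connected region; the 28.5×16.5 cube at (6.5, -3) contributes its full rectangle; After the difference (first − rest): starting from the result so far, the 28.5×16.5 cube at (6.5, -3) partially overlaps it — only the 151.38 mm² overlap (of its 470.25 mm²) is removed, clipping the outline — 1 connected region. The result has 1 disconnected region.

1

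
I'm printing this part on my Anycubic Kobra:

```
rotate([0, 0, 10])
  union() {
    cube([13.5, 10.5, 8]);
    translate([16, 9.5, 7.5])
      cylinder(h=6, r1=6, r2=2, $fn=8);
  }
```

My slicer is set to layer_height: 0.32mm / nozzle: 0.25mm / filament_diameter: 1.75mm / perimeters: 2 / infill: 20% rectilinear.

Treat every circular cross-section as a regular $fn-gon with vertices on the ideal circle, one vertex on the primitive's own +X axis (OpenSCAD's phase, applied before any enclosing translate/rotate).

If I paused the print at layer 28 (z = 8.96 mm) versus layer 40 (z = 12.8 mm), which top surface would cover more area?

layer 28 (z = 8.96 mm)

Layer 28 (z = 8.96): the cube is absent (z outside [0, 8]); the cone at (16, 9.5): at t=0.243 of its height the radius interpolates to r₁+(r₂−r₁)t = 5.027, giving a regular 8-gon of that circumradius (area = (8/2)·5.027²·sin(360°/8) = 71.47 mm²); Taking the union: only the cone at (16, 9.5) is present, so the union is just that shape — area = 71.47 mm²; (whole slice rotated 10° about Z — lengths, areas and connectivity unchanged). So its area = 71.47 mm². Layer 40 (z = 12.8): the cube is absent (z outside [0, 8]); the cone at (16, 9.5) (r1=6→r2=2) has section circumradius 2.467 here — a regular 8-gon (area = (8/2)·2.467²·sin(360°/8) = 17.21 mm²); Combining (union): only the cone at (16, 9.5) is present, so the union is just that shape — area = 17.21 mm²; (rotated 10° about Z; rotation is an isometry so areas/perimeters/island counts are preserved). So its area = 17.21 mm². Layer 28 is larger (71.47 vs 17.21 mm²).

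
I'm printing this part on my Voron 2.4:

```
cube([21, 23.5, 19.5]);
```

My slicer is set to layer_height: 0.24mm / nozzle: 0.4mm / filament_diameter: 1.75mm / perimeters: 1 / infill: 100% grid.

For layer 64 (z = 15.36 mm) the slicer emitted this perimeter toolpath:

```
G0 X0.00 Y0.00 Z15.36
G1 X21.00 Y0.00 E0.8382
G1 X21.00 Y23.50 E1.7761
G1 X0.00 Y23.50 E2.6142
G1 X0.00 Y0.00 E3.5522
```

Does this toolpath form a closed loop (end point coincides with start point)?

Start point (G0): (0.00, 0.00). End point (last G1): the path returns to the start — closed.

yes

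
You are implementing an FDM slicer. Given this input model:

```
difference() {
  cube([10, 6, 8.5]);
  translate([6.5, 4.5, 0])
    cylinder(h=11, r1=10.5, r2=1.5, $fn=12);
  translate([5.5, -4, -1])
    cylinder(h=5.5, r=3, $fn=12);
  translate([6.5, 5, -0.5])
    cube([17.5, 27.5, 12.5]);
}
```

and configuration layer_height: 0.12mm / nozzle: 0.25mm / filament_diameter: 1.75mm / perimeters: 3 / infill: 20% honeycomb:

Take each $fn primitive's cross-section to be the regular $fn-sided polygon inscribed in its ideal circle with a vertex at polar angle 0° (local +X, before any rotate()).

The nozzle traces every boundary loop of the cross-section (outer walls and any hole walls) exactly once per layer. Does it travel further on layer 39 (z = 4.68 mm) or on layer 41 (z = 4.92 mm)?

layer 41 (z = 4.92 mm)

Layer 39 (z = 4.68): the cube is present — its section is the full 10×6 rectangle (perimeter 32.00 mm); the cone at (6.5, 4.5) (r1=10.5→r2=1.5) has section circumradius 6.671 here — a regular 12-gon (perimeter = 2·12·6.671·sin(180°/12) = 41.44 mm); the cylinder at (5.5, -4) does not reach this height (z outside [-1, 4.5]); the 17.5×27.5 cube at (6.5, 5) contributes its full rectangle (perimeter 90.00 mm); After the difference (first − rest): starting from the 10×6 cube, the cone at (6.5, 4.5) partially overlaps it — only the 57.41 mm² overlap (of its 133.50 mm²) is removed, clipping the outline; the 17.5×27.5 cube at (6.5, 5) misses the remaining region (no effect) — boundary = 12.17 mm. So its perimeter = 12.17 mm. Layer 41 (z = 4.92): the cube is present — its section is the full 10×6 rectangle (perimeter 32.00 mm); the cone at (6.5, 4.5) contributes a regular 12-gon of circumradius 6.475 (interpolated between r1=10.5 and r2=1.5 at t=0.447) (perimeter = 2·12·6.475·sin(180°/12) = 40.22 mm); the cylinder at (5.5, -4) is not intersected at this z (z outside [-1, 4.5]); the 17.5×27.5 cube at (6.5, 5) contributes its full rectangle (perimeter 90.00 mm); Subtracting the remaining from the first: starting from the 10×6 cube, the cone at (6.5, 4.5) partially overlaps it — only the 56.25 mm² overlap (of its 125.76 mm²) is removed, clipping the outline; the 17.5×27.5 cube at (6.5, 5) misses the remaining region (no effect) — boundary = 15.27 mm. So its perimeter = 15.27 mm. Layer 41 is larger (15.27 vs 12.17 mm).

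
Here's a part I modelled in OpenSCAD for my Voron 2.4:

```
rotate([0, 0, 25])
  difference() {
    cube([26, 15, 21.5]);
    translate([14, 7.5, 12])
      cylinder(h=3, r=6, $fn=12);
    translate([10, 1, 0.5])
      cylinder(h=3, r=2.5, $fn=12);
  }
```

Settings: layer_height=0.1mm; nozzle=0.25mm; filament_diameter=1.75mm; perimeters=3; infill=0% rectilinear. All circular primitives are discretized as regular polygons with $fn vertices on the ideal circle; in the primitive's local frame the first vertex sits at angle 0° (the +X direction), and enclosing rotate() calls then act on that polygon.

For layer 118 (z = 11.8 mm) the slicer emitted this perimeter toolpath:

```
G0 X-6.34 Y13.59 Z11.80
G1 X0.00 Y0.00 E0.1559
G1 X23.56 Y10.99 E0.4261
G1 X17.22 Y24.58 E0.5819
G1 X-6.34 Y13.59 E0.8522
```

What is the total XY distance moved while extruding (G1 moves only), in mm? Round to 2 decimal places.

81.99 mm

Sum the Euclidean lengths of each G1 segment: total = 81.99 mm.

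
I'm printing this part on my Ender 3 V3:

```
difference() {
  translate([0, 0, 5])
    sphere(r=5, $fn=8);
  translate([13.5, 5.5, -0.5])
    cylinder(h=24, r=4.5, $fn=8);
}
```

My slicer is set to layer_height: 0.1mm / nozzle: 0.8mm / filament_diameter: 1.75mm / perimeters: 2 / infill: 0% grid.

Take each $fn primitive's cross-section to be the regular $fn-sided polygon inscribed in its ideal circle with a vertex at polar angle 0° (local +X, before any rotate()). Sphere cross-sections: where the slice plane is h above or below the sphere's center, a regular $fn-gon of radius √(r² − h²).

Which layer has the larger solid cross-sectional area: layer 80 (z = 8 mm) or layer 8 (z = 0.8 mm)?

Layer 80 (z = 8): the sphere: section is a regular 8-gon, circumradius = √(r²−h²) = √(5²−3²) = 4.000 (area = (8/2)·4.000²·sin(360°/8) = 45.25 mm²); the cylinder at (13.5, 5.5): section is a regular 8-gon, circumradius r=4.5 (area = (8/2)·4.500²·sin(360°/8) = 57.28 mm²); Subtracting the remaining from the first: starting from the r=5 sphere (45.25 mm²), the r=4.5 cylinder at (13.5, 5.5) misses the remaining region (no effect) — area = 45.25 mm². So its area = 45.25 mm². Layer 8 (z = 0.8): the r=5 sphere slices to a regular 8-gon of circumradius 2.713 (√(r²−h²) with h=4.2 from center) (area = (8/2)·2.713²·sin(360°/8) = 20.82 mm²); the cylinder at (13.5, 5.5): section is a regular 8-gon, circumradius r=4.5 (area = (8/2)·4.500²·sin(360°/8) = 57.28 mm²); Subtracting the remaining from the first: starting from the r=5 sphere (20.82 mm²), the r=4.5 cylinder at (13.5, 5.5) misses the remaining region (no effect) — area = 20.82 mm². So its area = 20.82 mm². Layer 80 is larger (45.25 vs 20.82 mm²).

layer 80 (z = 8 mm)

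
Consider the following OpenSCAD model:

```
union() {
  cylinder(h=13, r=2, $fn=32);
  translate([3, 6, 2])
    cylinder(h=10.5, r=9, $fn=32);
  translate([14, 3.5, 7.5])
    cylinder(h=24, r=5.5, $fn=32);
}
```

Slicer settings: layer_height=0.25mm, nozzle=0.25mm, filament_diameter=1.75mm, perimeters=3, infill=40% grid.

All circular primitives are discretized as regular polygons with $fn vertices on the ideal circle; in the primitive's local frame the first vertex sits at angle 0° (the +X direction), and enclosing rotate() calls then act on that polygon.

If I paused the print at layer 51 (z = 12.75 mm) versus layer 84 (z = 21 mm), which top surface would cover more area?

Layer 51 (z = 12.75): the r=2 cylinder gives a regular 32-gon of circumradius 2 (constant along its height) (area = (32/2)·2.000²·sin(360°/32) = 12.49 mm²); the cylinder at (3, 6) does not reach this height (z outside [2, 12.5]); the cylinder at (14, 3.5): section is a regular 32-gon, circumradius r=5.5 (area = (32/2)·5.500²·sin(360°/32) = 94.42 mm²); Taking the union: the 2 present regions are separate (no shared area or edge), so areas and boundary lengths simply add and each stays a separate island — area = 106.91 mm². So its area = 106.91 mm². Layer 84 (z = 21): the cylinder does not reach this height (z outside [0, 13]); the cylinder at (3, 6) is not intersected at this z (z outside [2, 12.5]); the r=5.5 cylinder at (14, 3.5) contributes a regular 32-gon of circumradius 5.5 (area = (32/2)·5.500²·sin(360°/32) = 94.42 mm²); Merging all regions: only the r=5.5 cylinder at (14, 3.5) is present, so the union is just that shape — area = 94.42 mm². So its area = 94.42 mm². Layer 51 is larger (106.91 vs 94.42 mm²).

layer 51 (z = 12.75 mm)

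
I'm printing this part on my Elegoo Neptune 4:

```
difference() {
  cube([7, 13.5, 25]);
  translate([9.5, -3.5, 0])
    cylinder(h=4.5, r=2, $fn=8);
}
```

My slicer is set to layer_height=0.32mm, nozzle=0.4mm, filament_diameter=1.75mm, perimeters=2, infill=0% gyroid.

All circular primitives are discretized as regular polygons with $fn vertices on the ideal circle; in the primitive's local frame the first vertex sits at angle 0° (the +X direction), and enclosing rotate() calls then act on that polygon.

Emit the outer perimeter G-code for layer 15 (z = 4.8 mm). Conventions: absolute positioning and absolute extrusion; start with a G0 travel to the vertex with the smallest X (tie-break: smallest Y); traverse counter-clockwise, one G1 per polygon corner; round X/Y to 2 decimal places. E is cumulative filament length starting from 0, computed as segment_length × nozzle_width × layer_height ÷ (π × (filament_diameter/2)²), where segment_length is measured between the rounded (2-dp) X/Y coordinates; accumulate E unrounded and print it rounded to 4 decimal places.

At z = 4.8 mm: the cube is present — its section is the full 7×13.5 rectangle; the cylinder at (9.5, -3.5) does not reach this height (z outside [0, 4.5]); Taking the first minus the rest: none of the subtracted shapes is present at this height, so the 7×13.5 cube is unchanged — 1 connected region. The outline is a single polygon with 4 vertices. Extrusion per mm of travel: 0.4 × 0.32 / (π × 0.875²) = 0.053216. Accumulating E over each segment gives final E = 2.1819.

G0 X0.00 Y0.00 Z4.80
G1 X7.00 Y0.00 E0.3725
G1 X7.00 Y13.50 E1.0909
G1 X0.00 Y13.50 E1.4634
G1 X0.00 Y0.00 E2.1819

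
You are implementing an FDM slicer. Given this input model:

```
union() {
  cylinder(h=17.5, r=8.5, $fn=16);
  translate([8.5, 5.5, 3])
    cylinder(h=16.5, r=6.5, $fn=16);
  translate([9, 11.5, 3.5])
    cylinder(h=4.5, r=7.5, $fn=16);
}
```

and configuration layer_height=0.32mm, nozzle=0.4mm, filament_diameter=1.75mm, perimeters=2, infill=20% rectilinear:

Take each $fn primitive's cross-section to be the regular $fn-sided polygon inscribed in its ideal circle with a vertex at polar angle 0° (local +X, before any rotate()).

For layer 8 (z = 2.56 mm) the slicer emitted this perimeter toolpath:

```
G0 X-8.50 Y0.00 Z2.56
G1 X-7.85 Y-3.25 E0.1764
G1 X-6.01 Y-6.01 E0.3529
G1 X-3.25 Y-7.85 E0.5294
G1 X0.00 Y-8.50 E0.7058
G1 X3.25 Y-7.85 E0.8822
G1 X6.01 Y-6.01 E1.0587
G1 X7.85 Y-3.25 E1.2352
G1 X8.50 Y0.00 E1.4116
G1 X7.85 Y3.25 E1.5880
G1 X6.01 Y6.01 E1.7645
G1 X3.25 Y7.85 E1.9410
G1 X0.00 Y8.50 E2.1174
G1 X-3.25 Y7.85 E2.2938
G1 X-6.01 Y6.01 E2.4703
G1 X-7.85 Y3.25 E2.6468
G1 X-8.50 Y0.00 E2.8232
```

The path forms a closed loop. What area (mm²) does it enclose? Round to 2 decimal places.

221.08 mm²

Apply the shoelace formula to the sequence of (X, Y) vertices; enclosed area = 221.08 mm².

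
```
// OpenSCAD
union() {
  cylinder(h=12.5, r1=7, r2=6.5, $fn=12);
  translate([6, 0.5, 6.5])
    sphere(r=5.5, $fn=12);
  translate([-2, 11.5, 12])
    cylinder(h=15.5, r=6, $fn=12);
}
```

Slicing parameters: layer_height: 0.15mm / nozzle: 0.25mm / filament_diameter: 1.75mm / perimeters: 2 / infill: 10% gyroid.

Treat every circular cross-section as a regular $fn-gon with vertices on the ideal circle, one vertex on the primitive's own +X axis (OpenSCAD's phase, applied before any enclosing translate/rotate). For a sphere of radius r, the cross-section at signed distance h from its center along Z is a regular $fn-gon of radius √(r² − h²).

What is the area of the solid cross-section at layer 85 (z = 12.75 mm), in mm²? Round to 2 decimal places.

At z = 12.75 mm: the cone does not reach this height (z outside [0, 12.5]); the sphere at (6, 0.5) is not intersected at this z (|z−center|=6.250 > r=5.5); the cylinder at (-2, 11.5): section is a regular 12-gon, circumradius r=6 (area = (12/2)·6.000²·sin(360°/12) = 108.00 mm²); Taking the union: only the r=6 cylinder at (-2, 11.5) is present, so the union is just that shape — area = 108.00 mm². Overall, the cross-section is a single solid region. Net area = 108.00 mm².

108.00 mm²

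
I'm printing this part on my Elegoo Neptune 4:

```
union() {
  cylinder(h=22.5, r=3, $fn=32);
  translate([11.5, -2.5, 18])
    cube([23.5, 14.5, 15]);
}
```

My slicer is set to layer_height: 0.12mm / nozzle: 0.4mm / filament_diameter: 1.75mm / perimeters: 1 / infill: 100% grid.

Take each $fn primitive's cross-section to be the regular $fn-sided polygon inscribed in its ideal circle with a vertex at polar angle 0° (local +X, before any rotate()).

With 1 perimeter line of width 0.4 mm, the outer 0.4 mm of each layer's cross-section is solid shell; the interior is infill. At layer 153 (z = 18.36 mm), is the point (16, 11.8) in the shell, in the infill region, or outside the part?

shell

At z = 18.36 mm: the cylinder: section is a regular 32-gon, circumradius r=3; the cube at (11.5, -2.5) (footprint 23.5×14.5) is included at this height; Combining (union): the 2 present regions are separate (no shared area or edge), so areas and boundary lengths simply add and each stays a separate island — 2 connected regions. Overall, the cross-section has 2 separate islands. The nearest boundary edge runs (11.50, 12.00)→(35.00, 12.00); distance from the point to it = 0.20 mm. (Shell/infill is judged within the island containing the point — the largest one.) The point is inside the cross-section, 0.20 mm from the nearest boundary — within the 0.4 mm shell band (1 × 0.4).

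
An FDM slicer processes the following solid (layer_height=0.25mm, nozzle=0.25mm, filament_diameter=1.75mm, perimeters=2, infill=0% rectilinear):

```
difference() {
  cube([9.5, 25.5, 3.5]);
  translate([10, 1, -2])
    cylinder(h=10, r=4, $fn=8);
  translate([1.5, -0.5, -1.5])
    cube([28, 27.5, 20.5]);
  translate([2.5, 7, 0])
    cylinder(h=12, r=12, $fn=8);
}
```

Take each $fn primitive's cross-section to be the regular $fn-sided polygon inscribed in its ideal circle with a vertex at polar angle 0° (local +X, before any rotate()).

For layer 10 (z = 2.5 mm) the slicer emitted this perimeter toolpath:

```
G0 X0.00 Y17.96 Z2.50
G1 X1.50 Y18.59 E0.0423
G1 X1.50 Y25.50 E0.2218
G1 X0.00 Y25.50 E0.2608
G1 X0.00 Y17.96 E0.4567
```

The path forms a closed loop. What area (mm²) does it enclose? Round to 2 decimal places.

10.84 mm²

Apply the shoelace formula to the sequence of (X, Y) vertices; enclosed area = 10.84 mm².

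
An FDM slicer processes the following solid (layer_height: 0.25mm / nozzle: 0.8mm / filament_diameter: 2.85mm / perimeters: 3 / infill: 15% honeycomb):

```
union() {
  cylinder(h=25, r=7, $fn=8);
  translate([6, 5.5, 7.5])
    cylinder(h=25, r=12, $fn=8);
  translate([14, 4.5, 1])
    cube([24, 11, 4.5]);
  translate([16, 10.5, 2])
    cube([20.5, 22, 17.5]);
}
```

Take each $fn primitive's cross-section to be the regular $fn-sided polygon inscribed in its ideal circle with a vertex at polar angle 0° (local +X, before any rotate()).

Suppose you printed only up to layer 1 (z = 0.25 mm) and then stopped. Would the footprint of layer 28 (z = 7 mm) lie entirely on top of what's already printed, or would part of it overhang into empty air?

part overhangs

Compare the two slices. At z = 0.25: the r=7 cylinder gives a regular 8-gon of circumradius 7 (constant along its height) (area = (8/2)·7.000²·sin(360°/8) = 138.59 mm²); the cylinder at (6, 5.5) is not intersected at this z (z outside [7.5, 32.5]); the cube at (14, 4.5) is absent (z outside [1, 5.5]); the cube at (16, 10.5) is not intersected at this z (z outside [2, 19.5]); Combining (union): only the r=7 cylinder is present, so the union is just that shape — area = 138.59 mm². At z = 7: the cylinder: section is a regular 8-gon, circumradius r=7 (area = (8/2)·7.000²·sin(360°/8) = 138.59 mm²); the cylinder at (6, 5.5) is absent (z outside [7.5, 32.5]); the cube at (14, 4.5) is not intersected at this z (z outside [1, 5.5]); the cube at (16, 10.5) (footprint 20.5×22) is included at this height (area 451.00 mm²); Merging all regions: the 2 present regions are separate (no shared area or edge), so areas and boundary lengths simply add and each stays a separate island — area = 589.59 mm². Checking containment: at z = 7 the cross-section extends beyond the z = 0.25 cross-section by about 451.00 mm².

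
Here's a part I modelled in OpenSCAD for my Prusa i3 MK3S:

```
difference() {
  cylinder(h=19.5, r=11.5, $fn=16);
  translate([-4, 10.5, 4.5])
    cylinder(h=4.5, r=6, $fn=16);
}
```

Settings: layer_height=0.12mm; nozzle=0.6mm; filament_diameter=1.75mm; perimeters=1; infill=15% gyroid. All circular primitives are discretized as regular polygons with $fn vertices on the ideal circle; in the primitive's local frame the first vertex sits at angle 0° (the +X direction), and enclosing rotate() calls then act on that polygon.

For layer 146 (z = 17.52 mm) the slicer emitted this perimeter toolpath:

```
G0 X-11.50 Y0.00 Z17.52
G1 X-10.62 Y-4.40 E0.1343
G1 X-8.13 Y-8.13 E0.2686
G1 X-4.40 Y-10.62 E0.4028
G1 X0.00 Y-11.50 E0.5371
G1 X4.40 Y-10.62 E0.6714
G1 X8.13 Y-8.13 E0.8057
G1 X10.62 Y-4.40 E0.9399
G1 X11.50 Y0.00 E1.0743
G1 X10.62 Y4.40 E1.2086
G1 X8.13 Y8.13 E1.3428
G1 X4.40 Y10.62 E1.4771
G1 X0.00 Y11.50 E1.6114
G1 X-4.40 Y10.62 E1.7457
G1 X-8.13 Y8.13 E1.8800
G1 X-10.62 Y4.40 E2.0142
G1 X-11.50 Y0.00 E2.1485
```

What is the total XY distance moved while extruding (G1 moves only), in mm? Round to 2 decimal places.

71.78 mm

Sum the Euclidean lengths of each G1 segment: total = 71.78 mm.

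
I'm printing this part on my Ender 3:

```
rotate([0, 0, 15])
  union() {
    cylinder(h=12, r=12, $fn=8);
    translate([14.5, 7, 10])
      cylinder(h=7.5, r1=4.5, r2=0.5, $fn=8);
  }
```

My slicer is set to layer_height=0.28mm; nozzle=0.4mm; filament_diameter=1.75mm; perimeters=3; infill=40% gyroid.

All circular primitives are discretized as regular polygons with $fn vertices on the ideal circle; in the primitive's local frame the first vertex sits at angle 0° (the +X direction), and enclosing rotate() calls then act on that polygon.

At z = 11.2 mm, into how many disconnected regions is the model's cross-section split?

At z = 11.2 mm: the r=12 cylinder gives a regular 8-gon of circumradius 12 (constant along its height); the cone at (14.5, 7) (r1=4.5→r2=0.5) has section circumradius 3.860 here — a regular 8-gon; Taking the union: the 2 present regions are separate (no shared area or edge), so areas and boundary lengths simply add and each stays a separate island — 2 connected regions; (rotated 15° about Z; rotation is an isometry so areas/perimeters/island counts are preserved). The result has 2 disconnected regions.

2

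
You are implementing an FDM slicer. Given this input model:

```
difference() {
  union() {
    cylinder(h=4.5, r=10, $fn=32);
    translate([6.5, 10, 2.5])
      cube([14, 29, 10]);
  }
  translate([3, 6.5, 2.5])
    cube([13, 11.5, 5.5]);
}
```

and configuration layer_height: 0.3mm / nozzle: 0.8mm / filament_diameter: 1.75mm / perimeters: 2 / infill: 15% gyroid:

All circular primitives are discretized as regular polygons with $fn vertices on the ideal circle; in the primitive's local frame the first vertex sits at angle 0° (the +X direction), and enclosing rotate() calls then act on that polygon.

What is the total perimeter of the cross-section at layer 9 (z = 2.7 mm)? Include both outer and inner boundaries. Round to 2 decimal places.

At z = 2.7 mm: the r=10 cylinder gives a regular 32-gon of circumradius 10 (constant along its height) (perimeter = 2·32·10.000·sin(180°/32) = 62.73 mm); the 14×29 cube at (6.5, 10) contributes its full rectangle (perimeter 86.00 mm); Merging all regions: the 2 present regions are separate (no shared area or edge), so areas and boundary lengths simply add and each stays a separate island — boundary = 148.73 mm; the cube at (3, 6.5) is present — its section is the full 13×11.5 rectangle (perimeter 49.00 mm); Subtracting the remaining from the first: starting from that combined region, the 13×11.5 cube at (3, 6.5) partially overlaps it — only the 84.25 mm² overlap (of its 149.50 mm²) is removed, clipping the outline — boundary = 150.74 mm. Overall, the cross-section has 2 separate islands. Total boundary length (outer) = 150.74 mm.

150.74 mm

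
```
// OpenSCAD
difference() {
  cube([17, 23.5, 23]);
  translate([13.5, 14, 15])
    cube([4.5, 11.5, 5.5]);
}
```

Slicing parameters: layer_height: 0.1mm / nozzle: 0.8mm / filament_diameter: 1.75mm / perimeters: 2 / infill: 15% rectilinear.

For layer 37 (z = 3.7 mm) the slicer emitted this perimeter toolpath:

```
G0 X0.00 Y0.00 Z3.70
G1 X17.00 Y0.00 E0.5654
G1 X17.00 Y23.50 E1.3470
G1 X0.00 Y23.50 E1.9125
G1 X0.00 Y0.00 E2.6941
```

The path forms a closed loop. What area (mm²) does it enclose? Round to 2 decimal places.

Apply the shoelace formula to the sequence of (X, Y) vertices; enclosed area = 399.50 mm².

399.50 mm²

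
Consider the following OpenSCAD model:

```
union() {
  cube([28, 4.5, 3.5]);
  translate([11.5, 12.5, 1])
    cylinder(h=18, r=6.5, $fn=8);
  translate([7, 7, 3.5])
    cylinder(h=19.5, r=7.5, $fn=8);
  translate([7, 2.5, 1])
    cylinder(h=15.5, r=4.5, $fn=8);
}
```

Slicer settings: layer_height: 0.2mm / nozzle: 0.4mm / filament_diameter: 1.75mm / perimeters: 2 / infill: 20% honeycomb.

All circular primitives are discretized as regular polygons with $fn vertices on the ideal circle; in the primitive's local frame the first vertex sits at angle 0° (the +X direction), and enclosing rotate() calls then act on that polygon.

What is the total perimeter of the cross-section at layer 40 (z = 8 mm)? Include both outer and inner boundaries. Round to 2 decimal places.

60.60 mm

At z = 8 mm: the cube does not reach this height (z outside [0, 3.5]); the cylinder at (11.5, 12.5): section is a regular 8-gon, circumradius r=6.5 (perimeter = 2·8·6.500·sin(180°/8) = 39.80 mm); the cylinder at (7, 7): section is a regular 8-gon, circumradius r=7.5 (perimeter = 2·8·7.500·sin(180°/8) = 45.92 mm); the r=4.5 cylinder at (7, 2.5) contributes a regular 8-gon of circumradius 4.5 (perimeter = 2·8·4.500·sin(180°/8) = 27.55 mm); Taking the union: the regions partially overlap (shared area 95.48 mm²), so the edge portions inside another operand are dropped and the merged outline is re-measured after clipping — boundary = 60.60 mm. Overall, the cross-section is a single solid region. Total boundary length (outer) = 60.60 mm.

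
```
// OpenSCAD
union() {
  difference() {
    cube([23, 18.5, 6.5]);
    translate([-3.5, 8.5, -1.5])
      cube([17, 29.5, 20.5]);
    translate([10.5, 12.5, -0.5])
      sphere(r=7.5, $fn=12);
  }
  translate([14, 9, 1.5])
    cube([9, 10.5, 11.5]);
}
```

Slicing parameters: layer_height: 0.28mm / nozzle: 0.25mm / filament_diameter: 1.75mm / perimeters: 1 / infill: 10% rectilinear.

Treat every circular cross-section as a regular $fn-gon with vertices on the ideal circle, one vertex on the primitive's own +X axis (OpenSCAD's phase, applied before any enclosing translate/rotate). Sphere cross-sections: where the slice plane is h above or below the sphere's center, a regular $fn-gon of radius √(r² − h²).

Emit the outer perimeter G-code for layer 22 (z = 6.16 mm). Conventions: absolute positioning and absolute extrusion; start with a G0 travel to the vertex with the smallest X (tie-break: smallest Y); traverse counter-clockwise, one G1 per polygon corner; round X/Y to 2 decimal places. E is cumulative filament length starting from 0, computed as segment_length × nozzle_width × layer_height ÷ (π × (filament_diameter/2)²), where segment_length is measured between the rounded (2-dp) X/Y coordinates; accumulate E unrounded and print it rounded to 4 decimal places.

At z = 6.16 mm: the cube (footprint 23×18.5) is included at this height; the 17×29.5 cube at (-3.5, 8.5) contributes its full rectangle; the r=7.5 sphere at (10.5, 12.5) contributes a regular 12-gon of circumradius √(7.5²−6.66²) = 3.449; Subtracting the remaining from the first: starting from the 23×18.5 cube, the 17×29.5 cube at (-3.5, 8.5) partially overlaps it — only the 135.00 mm² overlap (of its 501.50 mm²) is removed, clipping the outline; the r=7.5 sphere at (10.5, 12.5) partially overlaps it — only the 0.75 mm² overlap (of its 35.68 mm²) is removed, clipping the outline — 1 connected region; the cube at (14, 9) (footprint 9×10.5) is included at this height; Combining (union): the regions partially overlap (shared area 85.50 mm²), so overlapping operands fuse into one piece — 1 connected region. The outline is a single polygon with 11 vertices. Extrusion per mm of travel: 0.25 × 0.28 / (π × 0.875²) = 0.029103. Accumulating E over each segment gives final E = 2.4772.

G0 X0.00 Y0.00 Z6.16
G1 X23.00 Y0.00 E0.6694
G1 X23.00 Y19.50 E1.2369
G1 X14.00 Y19.50 E1.4988
G1 X14.00 Y18.50 E1.5279
G1 X13.50 Y18.50 E1.5424
G1 X13.50 Y14.18 E1.6682
G1 X13.95 Y12.50 E1.7188
G1 X13.50 Y10.82 E1.7694
G1 X13.50 Y8.50 E1.8369
G1 X0.00 Y8.50 E2.2298
G1 X0.00 Y0.00 E2.4772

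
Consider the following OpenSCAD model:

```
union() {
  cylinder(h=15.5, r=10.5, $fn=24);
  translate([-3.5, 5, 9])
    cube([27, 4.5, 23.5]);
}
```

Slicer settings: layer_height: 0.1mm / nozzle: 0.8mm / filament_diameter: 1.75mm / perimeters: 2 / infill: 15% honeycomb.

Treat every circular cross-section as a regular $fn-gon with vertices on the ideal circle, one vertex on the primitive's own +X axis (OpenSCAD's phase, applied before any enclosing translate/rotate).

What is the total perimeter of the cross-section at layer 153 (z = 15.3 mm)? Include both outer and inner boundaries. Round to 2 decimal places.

97.00 mm

At z = 15.3 mm: the r=10.5 cylinder contributes a regular 24-gon of circumradius 10.5 (perimeter = 2·24·10.500·sin(180°/24) = 65.79 mm); the 27×4.5 cube at (-3.5, 5) contributes its full rectangle (perimeter 63.00 mm); Taking the union: the regions partially overlap (shared area 48.51 mm²), so the edge portions inside another operand are dropped and the merged outline is re-measured after clipping — boundary = 97.00 mm. Overall, the cross-section is a single solid region. Total boundary length (outer) = 97.00 mm.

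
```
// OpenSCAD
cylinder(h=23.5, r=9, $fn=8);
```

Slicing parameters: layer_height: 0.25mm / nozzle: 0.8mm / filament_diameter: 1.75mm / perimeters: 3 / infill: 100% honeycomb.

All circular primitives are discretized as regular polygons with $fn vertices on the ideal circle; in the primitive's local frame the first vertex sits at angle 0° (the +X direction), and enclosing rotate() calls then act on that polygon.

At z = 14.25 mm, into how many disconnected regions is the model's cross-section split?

At z = 14.25 mm: the r=9 cylinder contributes a regular 8-gon of circumradius 9. The result has 1 disconnected region.

1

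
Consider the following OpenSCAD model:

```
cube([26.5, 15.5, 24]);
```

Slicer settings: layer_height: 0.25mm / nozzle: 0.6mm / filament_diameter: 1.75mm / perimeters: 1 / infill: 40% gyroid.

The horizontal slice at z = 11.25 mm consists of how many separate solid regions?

At z = 11.25 mm: the cube is present — its section is the full 26.5×15.5 rectangle. The result has 1 disconnected region.

1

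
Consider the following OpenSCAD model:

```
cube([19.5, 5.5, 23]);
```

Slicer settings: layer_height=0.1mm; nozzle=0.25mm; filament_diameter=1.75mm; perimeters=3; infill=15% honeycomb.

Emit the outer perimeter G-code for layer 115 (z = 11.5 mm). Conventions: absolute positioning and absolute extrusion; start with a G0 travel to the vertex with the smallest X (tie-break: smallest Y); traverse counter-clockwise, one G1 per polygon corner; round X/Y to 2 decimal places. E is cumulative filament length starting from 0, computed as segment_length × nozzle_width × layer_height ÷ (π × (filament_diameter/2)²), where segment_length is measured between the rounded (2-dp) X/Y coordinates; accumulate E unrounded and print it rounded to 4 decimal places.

At z = 11.5 mm: the 19.5×5.5 cube contributes its full rectangle. The outline is a single polygon with 4 vertices. Extrusion per mm of travel: 0.25 × 0.1 / (π × 0.875²) = 0.010394. Accumulating E over each segment gives final E = 0.5197.

G0 X0.00 Y0.00 Z11.50
G1 X19.50 Y0.00 E0.2027
G1 X19.50 Y5.50 E0.2598
G1 X0.00 Y5.50 E0.4625
G1 X0.00 Y0.00 E0.5197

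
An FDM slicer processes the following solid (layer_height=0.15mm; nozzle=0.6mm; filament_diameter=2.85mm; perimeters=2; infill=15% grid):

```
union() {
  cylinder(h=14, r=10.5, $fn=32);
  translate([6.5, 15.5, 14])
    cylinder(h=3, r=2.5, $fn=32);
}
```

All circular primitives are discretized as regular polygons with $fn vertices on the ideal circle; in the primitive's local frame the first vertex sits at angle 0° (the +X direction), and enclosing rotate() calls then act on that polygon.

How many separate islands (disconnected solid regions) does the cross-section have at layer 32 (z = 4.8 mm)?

1

At z = 4.8 mm: the cylinder: section is a regular 32-gon, circumradius r=10.5; the cylinder at (6.5, 15.5) does not reach this height (z outside [14, 17]); Taking the union: only the r=10.5 cylinder is present, so the union is just that shape — 1 connected region. Overall, the cross-section is a single solid region. Island count = 1.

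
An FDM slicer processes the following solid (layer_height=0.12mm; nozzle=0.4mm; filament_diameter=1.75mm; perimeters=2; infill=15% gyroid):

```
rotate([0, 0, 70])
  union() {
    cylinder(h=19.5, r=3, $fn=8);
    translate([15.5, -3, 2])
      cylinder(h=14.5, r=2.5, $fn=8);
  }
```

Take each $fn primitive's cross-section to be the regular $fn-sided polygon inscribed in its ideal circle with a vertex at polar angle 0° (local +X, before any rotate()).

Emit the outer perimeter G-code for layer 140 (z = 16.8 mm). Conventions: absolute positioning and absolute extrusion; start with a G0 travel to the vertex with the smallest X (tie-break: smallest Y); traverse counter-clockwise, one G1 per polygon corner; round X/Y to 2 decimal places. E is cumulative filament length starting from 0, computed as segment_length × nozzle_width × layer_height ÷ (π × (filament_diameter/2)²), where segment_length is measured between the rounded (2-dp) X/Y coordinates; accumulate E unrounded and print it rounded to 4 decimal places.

G0 X-2.82 Y1.03 Z16.80
G1 X-2.72 Y-1.27 E0.0459
G1 X-1.03 Y-2.82 E0.0917
G1 X1.27 Y-2.72 E0.1376
G1 X2.82 Y-1.03 E0.1834
G1 X2.72 Y1.27 E0.2294
G1 X1.03 Y2.82 E0.2751
G1 X-1.27 Y2.72 E0.3211
G1 X-2.82 Y1.03 E0.3668

At z = 16.8 mm: the r=3 cylinder gives a regular 8-gon of circumradius 3 (constant along its height); the cylinder at (15.5, -3) is not intersected at this z (z outside [2, 16.5]); Taking the union: only the r=3 cylinder is present, so the union is just that shape — 1 connected region; (whole slice rotated 70° about Z — lengths, areas and connectivity unchanged). The outline is a single polygon with 8 vertices. Extrusion per mm of travel: 0.4 × 0.12 / (π × 0.875²) = 0.019956. Accumulating E over each segment gives final E = 0.3668.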